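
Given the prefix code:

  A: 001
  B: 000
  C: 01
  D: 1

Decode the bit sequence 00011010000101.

BDDCBCC

Read left to right; each codeword is recognised as soon as it completes (prefix code):
  000→B | 1→D | 1→D | 01→C | 000→B | 01→C | 01→C
Decoded message: BDDCBCC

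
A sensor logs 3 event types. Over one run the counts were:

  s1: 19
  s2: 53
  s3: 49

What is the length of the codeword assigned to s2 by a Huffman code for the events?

1

Build the tree from the bottom:
s1(19) + s3(49) → 68
s2(53) + 68 → 121
s2 is a child of the root — depth 1, so its codeword is a single bit.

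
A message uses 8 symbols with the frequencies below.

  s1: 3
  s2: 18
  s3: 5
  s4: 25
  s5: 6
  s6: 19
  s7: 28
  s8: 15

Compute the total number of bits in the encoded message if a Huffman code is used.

326

Merge the two smallest weights repeatedly:
s1(3) + s3(5) → 8
s5(6) + 8 → 14
14 + s8(15) → 29
s2(18) + s6(19) → 37
s4(25) + s7(28) → 53
29 + 37 → 66
53 + 66 → 119
Total encoded bits = sum of merged weights = 8 + 14 + 29 + 37 + 53 + 66 + 119 = 326.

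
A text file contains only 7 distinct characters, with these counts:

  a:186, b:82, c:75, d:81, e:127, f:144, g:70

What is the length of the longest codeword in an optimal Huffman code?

3

Merge the two lowest-weight nodes at each step:
combine g(70), c(75) → 145
combine d(81), b(82) → 163
combine e(127), f(144) → 271
combine 145, 163 → 308
combine a(186), 271 → 457
combine 308, 457 → 765
The rarest symbols sit at the bottom; the longest codeword is 3 bits.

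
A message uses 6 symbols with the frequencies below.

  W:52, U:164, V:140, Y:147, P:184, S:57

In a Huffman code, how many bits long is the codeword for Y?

2

Build the tree from the bottom:
combine W(52), S(57) → 109
combine 109, V(140) → 249
combine Y(147), U(164) → 311
combine P(184), 249 → 433
combine 311, 433 → 744
Y sits 2 levels below the root, so its codeword is 2 bits.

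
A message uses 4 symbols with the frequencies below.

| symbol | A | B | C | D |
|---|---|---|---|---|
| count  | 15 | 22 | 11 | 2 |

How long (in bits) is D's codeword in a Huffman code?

Huffman merges, smallest pair first:
merge D(2) and C(11): 13
merge 13 and A(15): 28
merge B(22) and 28: 50
D sits 3 levels below the root, so its codeword is 3 bits.

3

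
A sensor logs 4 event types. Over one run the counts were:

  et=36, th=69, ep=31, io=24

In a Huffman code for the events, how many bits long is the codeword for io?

Repeatedly merge the two smallest:
merge io(24) and ep(31): 55
merge et(36) and 55: 91
merge th(69) and 91: 160
io's leaf is at depth 3, giving a 3-bit codeword.

3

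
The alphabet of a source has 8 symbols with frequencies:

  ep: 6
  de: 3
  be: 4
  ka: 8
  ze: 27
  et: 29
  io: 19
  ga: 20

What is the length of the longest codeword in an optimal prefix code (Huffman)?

5

Merge the two lowest-weight nodes at each step:
de(3) + be(4) → 7
ep(6) + 7 → 13
ka(8) + 13 → 21
io(19) + ga(20) → 39
21 + ze(27) → 48
et(29) + 39 → 68
48 + 68 → 116
The first pair merged (de, be) ends up deepest, at depth 5.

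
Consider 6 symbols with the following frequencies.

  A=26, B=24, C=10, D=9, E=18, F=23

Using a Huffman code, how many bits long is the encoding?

276

Greedily combine the two least-frequent nodes:
D(9) + C(10) → 19
E(18) + 19 → 37
F(23) + B(24) → 47
A(26) + 37 → 63
47 + 63 → 110
The encoded length is the sum of every internal node's weight: 19 + 37 + 47 + 63 + 110 = 276 bits.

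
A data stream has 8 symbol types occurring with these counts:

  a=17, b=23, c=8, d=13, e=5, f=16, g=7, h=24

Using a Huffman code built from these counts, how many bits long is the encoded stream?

Build the Huffman tree bottom-up:
merge e(5) and g(7): 12
merge c(8) and 12: 20
merge d(13) and f(16): 29
merge a(17) and 20: 37
merge b(23) and h(24): 47
merge 29 and 37: 66
merge 47 and 66: 113
Total encoded bits = sum of merged weights = 12 + 20 + 29 + 37 + 47 + 66 + 113 = 324.

324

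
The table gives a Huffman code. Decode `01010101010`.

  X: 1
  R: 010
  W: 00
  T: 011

RXRXR

Read left to right; each codeword is recognised as soon as it completes (prefix code):
  010→R | 1→X | 010→R | 1→X | 010→R
Decoded message: RXRXR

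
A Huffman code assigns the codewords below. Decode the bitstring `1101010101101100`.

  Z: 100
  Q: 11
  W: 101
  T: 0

QTWTWWZ

Read left to right; each codeword is recognised as soon as it completes (prefix code):
  11→Q | 0→T | 101→W | 0→T | 101→W | 101→W | 100→Z
Decoded message: QTWTWWZ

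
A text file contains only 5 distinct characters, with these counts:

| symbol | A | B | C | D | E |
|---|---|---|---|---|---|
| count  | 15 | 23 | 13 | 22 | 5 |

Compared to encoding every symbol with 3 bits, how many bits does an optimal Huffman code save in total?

60

Fixed-length: 3 bits × 78 symbols = 234 bits.
Huffman merges:
combine E(5), C(13) → 18
combine A(15), 18 → 33
combine D(22), B(23) → 45
combine 33, 45 → 78
Huffman total = 18 + 33 + 45 + 78 = 174 bits.
Saving = 234 − 174 = 60 bits.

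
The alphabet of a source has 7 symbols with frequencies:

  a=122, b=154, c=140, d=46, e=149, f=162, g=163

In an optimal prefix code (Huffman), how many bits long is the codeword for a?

Build the tree from the bottom:
combine d(46), a(122) → 168
combine c(140), e(149) → 289
combine b(154), f(162) → 316
combine g(163), 168 → 331
combine 289, 316 → 605
combine 331, 605 → 936
The subtree containing a is merged 3 times, so code length = 3.

3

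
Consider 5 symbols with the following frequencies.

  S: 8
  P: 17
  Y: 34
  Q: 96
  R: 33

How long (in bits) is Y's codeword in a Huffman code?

Huffman merges, smallest pair first:
S(8) + P(17) → 25
25 + R(33) → 58
Y(34) + 58 → 92
92 + Q(96) → 188
Y sits 2 levels below the root, so its codeword is 2 bits.

2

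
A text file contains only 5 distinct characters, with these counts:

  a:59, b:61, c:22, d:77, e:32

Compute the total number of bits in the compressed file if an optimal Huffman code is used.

556

Greedily combine the two least-frequent nodes:
c(22) + e(32) → 54
54 + a(59) → 113
b(61) + d(77) → 138
113 + 138 → 251
Total encoded bits = sum of merged weights = 54 + 113 + 138 + 251 = 556.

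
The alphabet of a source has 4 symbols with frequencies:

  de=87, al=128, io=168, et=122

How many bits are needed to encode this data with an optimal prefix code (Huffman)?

Greedily combine the two least-frequent nodes:
combine de(87), et(122) → 209
combine al(128), io(168) → 296
combine 209, 296 → 505
Each symbol's bit-cost is frequency × depth; summing gives 1010 bits (equivalently 209 + 296 + 505).

1010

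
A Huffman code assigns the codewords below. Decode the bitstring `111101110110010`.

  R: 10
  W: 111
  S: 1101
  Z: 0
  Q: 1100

WRWZQR

Read left to right; each codeword is recognised as soon as it completes (prefix code):
  111→W | 10→R | 111→W | 0→Z | 1100→Q | 10→R
Decoded message: WRWZQR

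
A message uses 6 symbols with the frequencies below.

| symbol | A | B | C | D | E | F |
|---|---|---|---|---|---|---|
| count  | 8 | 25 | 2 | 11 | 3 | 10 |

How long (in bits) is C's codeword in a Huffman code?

4

Huffman merges, smallest pair first:
merge C(2) and E(3): 5
merge 5 and A(8): 13
merge F(10) and D(11): 21
merge 13 and 21: 34
merge B(25) and 34: 59
C's leaf is at depth 4, giving a 4-bit codeword.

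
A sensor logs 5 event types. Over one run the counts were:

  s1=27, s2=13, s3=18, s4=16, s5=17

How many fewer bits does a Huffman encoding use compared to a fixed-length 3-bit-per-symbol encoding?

62

Fixed-length: 3 bits × 91 symbols = 273 bits.
Huffman merges:
s2(13) + s4(16) → 29
s5(17) + s3(18) → 35
s1(27) + 29 → 56
35 + 56 → 91
Huffman total = 29 + 35 + 56 + 91 = 211 bits.
Saving = 273 − 211 = 62 bits.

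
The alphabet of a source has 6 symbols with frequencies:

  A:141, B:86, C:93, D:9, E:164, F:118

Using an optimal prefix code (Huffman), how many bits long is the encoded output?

1505

Build the Huffman tree bottom-up:
combine D(9), B(86) → 95
combine C(93), 95 → 188
combine F(118), A(141) → 259
combine E(164), 188 → 352
combine 259, 352 → 611
The encoded length is the sum of every internal node's weight: 95 + 188 + 259 + 352 + 611 = 1505 bits.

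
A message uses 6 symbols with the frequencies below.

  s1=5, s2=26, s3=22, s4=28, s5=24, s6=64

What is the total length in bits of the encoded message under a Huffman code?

406

Merge the two smallest weights repeatedly:
merge s1(5) and s3(22): 27
merge s5(24) and s2(26): 50
merge 27 and s4(28): 55
merge 50 and 55: 105
merge s6(64) and 105: 169
Each symbol's bit-cost is frequency × depth; summing gives 406 bits (equivalently 27 + 50 + 55 + 105 + 169).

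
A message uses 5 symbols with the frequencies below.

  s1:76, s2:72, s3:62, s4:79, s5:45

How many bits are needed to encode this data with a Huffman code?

775

Merge the two smallest weights repeatedly:
combine s5(45), s3(62) → 107
combine s2(72), s1(76) → 148
combine s4(79), 107 → 186
combine 148, 186 → 334
Total encoded bits = sum of merged weights = 107 + 148 + 186 + 334 = 775.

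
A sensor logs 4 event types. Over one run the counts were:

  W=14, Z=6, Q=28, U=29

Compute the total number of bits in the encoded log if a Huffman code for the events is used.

145

Build the Huffman tree bottom-up:
merge Z(6) and W(14): 20
merge 20 and Q(28): 48
merge U(29) and 48: 77
Each symbol's bit-cost is frequency × depth; summing gives 145 bits (equivalently 20 + 48 + 77).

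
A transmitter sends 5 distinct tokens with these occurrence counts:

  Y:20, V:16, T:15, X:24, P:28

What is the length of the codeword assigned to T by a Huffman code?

3

Huffman merges, smallest pair first:
T(15) + V(16) → 31
Y(20) + X(24) → 44
P(28) + 31 → 59
44 + 59 → 103
T's leaf is at depth 3, giving a 3-bit codeword.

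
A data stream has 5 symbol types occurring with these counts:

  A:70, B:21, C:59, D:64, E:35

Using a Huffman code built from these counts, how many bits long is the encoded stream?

554

Build the Huffman tree bottom-up:
B(21) + E(35) → 56
56 + C(59) → 115
D(64) + A(70) → 134
115 + 134 → 249
Each symbol's bit-cost is frequency × depth; summing gives 554 bits (equivalently 56 + 115 + 134 + 249).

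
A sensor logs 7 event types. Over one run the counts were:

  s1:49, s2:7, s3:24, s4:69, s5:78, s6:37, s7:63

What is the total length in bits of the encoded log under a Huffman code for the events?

865

Merge the two smallest weights repeatedly:
merge s2(7) and s3(24): 31
merge 31 and s6(37): 68
merge s1(49) and s7(63): 112
merge 68 and s4(69): 137
merge s5(78) and 112: 190
merge 137 and 190: 327
Each symbol's bit-cost is frequency × depth; summing gives 865 bits (equivalently 31 + 68 + 112 + 137 + 190 + 327).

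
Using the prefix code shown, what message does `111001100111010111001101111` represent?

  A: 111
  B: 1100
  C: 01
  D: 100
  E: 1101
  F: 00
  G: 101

AFBACCBEA

Read left to right; each codeword is recognised as soon as it completes (prefix code):
  111→A | 00→F | 1100→B | 111→A | 01→C | 01→C | 1100→B | 1101→E | 111→A
Decoded message: AFBACCBEA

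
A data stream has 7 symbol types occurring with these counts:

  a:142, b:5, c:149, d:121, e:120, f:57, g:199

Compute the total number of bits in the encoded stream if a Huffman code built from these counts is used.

Greedily combine the two least-frequent nodes:
combine b(5), f(57) → 62
combine 62, e(120) → 182
combine d(121), a(142) → 263
combine c(149), 182 → 331
combine g(199), 263 → 462
combine 331, 462 → 793
Total encoded bits = sum of merged weights = 62 + 182 + 263 + 331 + 462 + 793 = 2093.

2093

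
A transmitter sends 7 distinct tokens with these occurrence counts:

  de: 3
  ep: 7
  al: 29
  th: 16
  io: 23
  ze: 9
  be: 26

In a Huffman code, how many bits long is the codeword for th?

3

Repeatedly merge the two smallest:
combine de(3), ep(7) → 10
combine ze(9), 10 → 19
combine th(16), 19 → 35
combine io(23), be(26) → 49
combine al(29), 35 → 64
combine 49, 64 → 113
The subtree containing th is merged 3 times, so code length = 3.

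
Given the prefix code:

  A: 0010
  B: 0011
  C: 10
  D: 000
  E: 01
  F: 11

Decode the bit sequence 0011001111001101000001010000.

BBFBEDACD

Read left to right; each codeword is recognised as soon as it completes (prefix code):
  0011→B | 0011→B | 11→F | 0011→B | 01→E | 000→D | 0010→A | 10→C | 000→D
Decoded message: BBFBEDACD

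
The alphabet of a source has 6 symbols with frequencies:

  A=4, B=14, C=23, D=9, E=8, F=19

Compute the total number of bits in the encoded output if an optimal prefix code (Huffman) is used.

187

Build the Huffman tree bottom-up:
merge A(4) and E(8): 12
merge D(9) and 12: 21
merge B(14) and F(19): 33
merge 21 and C(23): 44
merge 33 and 44: 77
Total encoded bits = sum of merged weights = 12 + 21 + 33 + 44 + 77 = 187.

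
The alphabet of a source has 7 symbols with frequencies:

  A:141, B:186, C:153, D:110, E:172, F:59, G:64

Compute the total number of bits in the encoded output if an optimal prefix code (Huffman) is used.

Merge the two smallest weights repeatedly:
merge F(59) and G(64): 123
merge D(110) and 123: 233
merge A(141) and C(153): 294
merge E(172) and B(186): 358
merge 233 and 294: 527
merge 358 and 527: 885
Each symbol's bit-cost is frequency × depth; summing gives 2420 bits (equivalently 123 + 233 + 294 + 358 + 527 + 885).

2420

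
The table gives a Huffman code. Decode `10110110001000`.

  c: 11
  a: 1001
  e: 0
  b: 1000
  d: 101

Read left to right; each codeword is recognised as soon as it completes (prefix code):
  101→d | 101→d | 1000→b | 1000→b
Decoded message: ddbb

ddbb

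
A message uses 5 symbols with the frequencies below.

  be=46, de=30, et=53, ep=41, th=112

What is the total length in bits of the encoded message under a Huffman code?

Merge the two smallest weights repeatedly:
de(30) + ep(41) → 71
be(46) + et(53) → 99
71 + 99 → 170
th(112) + 170 → 282
Total encoded bits = sum of merged weights = 71 + 99 + 170 + 282 = 622.

622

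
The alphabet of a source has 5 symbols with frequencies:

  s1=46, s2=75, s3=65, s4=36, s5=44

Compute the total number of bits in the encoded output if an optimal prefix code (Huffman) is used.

612

Greedily combine the two least-frequent nodes:
s4(36) + s5(44) → 80
s1(46) + s3(65) → 111
s2(75) + 80 → 155
111 + 155 → 266
Total encoded bits = sum of merged weights = 80 + 111 + 155 + 266 = 612.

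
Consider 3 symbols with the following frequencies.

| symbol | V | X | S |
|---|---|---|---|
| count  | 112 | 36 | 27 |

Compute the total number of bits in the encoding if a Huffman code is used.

238

Merge the two smallest weights repeatedly:
combine S(27), X(36) → 63
combine 63, V(112) → 175
The encoded length is the sum of every internal node's weight: 63 + 175 = 238 bits.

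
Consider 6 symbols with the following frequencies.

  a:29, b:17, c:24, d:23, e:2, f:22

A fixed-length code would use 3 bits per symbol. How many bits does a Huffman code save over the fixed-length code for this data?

Fixed-length: 3 bits × 117 symbols = 351 bits.
Huffman merges:
merge e(2) and b(17): 19
merge 19 and f(22): 41
merge d(23) and c(24): 47
merge a(29) and 41: 70
merge 47 and 70: 117
Huffman total = 19 + 41 + 47 + 70 + 117 = 294 bits.
Saving = 351 − 294 = 57 bits.

57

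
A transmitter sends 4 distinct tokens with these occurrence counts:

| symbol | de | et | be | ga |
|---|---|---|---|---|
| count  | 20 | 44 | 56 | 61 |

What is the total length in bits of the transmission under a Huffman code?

Greedily combine the two least-frequent nodes:
combine de(20), et(44) → 64
combine be(56), ga(61) → 117
combine 64, 117 → 181
Each symbol's bit-cost is frequency × depth; summing gives 362 bits (equivalently 64 + 117 + 181).

362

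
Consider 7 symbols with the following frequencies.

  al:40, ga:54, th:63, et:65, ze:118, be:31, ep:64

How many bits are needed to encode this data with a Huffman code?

Merge the two smallest weights repeatedly:
combine be(31), al(40) → 71
combine ga(54), th(63) → 117
combine ep(64), et(65) → 129
combine 71, 117 → 188
combine ze(118), 129 → 247
combine 188, 247 → 435
Each symbol's bit-cost is frequency × depth; summing gives 1187 bits (equivalently 71 + 117 + 129 + 188 + 247 + 435).

1187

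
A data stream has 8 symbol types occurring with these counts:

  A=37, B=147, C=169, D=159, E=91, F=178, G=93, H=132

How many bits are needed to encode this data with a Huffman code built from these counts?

Build the Huffman tree bottom-up:
merge A(37) and E(91): 128
merge G(93) and 128: 221
merge H(132) and B(147): 279
merge D(159) and C(169): 328
merge F(178) and 221: 399
merge 279 and 328: 607
merge 399 and 607: 1006
Each symbol's bit-cost is frequency × depth; summing gives 2968 bits (equivalently 128 + 221 + 279 + 328 + 399 + 607 + 1006).

2968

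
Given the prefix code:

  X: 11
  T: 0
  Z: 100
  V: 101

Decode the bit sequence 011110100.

Read left to right; each codeword is recognised as soon as it completes (prefix code):
  0→T | 11→X | 11→X | 0→T | 100→Z
Decoded message: TXXTZ

TXXTZ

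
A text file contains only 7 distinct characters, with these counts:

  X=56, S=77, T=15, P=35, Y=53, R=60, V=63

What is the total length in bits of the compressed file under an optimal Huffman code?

Greedily combine the two least-frequent nodes:
merge T(15) and P(35): 50
merge 50 and Y(53): 103
merge X(56) and R(60): 116
merge V(63) and S(77): 140
merge 103 and 116: 219
merge 140 and 219: 359
Each symbol's bit-cost is frequency × depth; summing gives 987 bits (equivalently 50 + 103 + 116 + 140 + 219 + 359).

987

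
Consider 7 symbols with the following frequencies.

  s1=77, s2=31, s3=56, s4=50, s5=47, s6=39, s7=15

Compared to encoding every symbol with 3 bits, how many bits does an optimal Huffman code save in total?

87

Fixed-length: 3 bits × 315 symbols = 945 bits.
Huffman merges:
s7(15) + s2(31) → 46
s6(39) + 46 → 85
s5(47) + s4(50) → 97
s3(56) + s1(77) → 133
85 + 97 → 182
133 + 182 → 315
Huffman total = 46 + 85 + 97 + 133 + 182 + 315 = 858 bits.
Saving = 945 − 858 = 87 bits.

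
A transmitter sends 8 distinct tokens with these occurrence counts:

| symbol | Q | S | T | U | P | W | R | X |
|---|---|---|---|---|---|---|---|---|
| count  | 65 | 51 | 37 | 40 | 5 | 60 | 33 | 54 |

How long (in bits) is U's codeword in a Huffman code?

3

Build the tree from the bottom:
P(5) + R(33) → 38
T(37) + 38 → 75
U(40) + S(51) → 91
X(54) + W(60) → 114
Q(65) + 75 → 140
91 + 114 → 205
140 + 205 → 345
U sits 3 levels below the root, so its codeword is 3 bits.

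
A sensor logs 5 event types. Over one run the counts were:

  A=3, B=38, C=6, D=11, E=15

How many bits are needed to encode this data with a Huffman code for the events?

Greedily combine the two least-frequent nodes:
A(3) + C(6) → 9
9 + D(11) → 20
E(15) + 20 → 35
35 + B(38) → 73
Each symbol's bit-cost is frequency × depth; summing gives 137 bits (equivalently 9 + 20 + 35 + 73).

137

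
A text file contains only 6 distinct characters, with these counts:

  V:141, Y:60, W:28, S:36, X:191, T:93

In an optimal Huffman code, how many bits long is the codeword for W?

4

Repeatedly merge the two smallest:
W(28) + S(36) → 64
Y(60) + 64 → 124
T(93) + 124 → 217
V(141) + X(191) → 332
217 + 332 → 549
The subtree containing W is merged 4 times, so code length = 4.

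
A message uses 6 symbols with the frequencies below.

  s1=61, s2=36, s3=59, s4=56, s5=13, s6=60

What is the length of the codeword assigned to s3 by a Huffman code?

Build the tree from the bottom:
s5(13) + s2(36) → 49
49 + s4(56) → 105
s3(59) + s6(60) → 119
s1(61) + 105 → 166
119 + 166 → 285
s3 sits 2 levels below the root, so its codeword is 2 bits.

2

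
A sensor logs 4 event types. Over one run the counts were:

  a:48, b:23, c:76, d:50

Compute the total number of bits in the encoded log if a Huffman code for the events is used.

389

Merge the two smallest weights repeatedly:
merge b(23) and a(48): 71
merge d(50) and 71: 121
merge c(76) and 121: 197
Each symbol's bit-cost is frequency × depth; summing gives 389 bits (equivalently 71 + 121 + 197).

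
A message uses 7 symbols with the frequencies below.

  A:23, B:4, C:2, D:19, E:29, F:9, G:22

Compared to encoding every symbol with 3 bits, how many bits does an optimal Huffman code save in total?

Fixed-length: 3 bits × 108 symbols = 324 bits.
Huffman merges:
merge C(2) and B(4): 6
merge 6 and F(9): 15
merge 15 and D(19): 34
merge G(22) and A(23): 45
merge E(29) and 34: 63
merge 45 and 63: 108
Huffman total = 6 + 15 + 34 + 45 + 63 + 108 = 271 bits.
Saving = 324 − 271 = 53 bits.

53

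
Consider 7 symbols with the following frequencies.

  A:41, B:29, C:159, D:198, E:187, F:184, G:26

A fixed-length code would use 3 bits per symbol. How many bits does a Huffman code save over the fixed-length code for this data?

Fixed-length: 3 bits × 824 symbols = 2472 bits.
Huffman merges:
merge G(26) and B(29): 55
merge A(41) and 55: 96
merge 96 and C(159): 255
merge F(184) and E(187): 371
merge D(198) and 255: 453
merge 371 and 453: 824
Huffman total = 55 + 96 + 255 + 371 + 453 + 824 = 2054 bits.
Saving = 2472 − 2054 = 418 bits.

418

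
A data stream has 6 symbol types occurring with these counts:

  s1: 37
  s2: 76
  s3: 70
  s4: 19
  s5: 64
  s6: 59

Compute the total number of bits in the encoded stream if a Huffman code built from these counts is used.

821

Build the Huffman tree bottom-up:
combine s4(19), s1(37) → 56
combine 56, s6(59) → 115
combine s5(64), s3(70) → 134
combine s2(76), 115 → 191
combine 134, 191 → 325
Total encoded bits = sum of merged weights = 56 + 115 + 134 + 191 + 325 = 821.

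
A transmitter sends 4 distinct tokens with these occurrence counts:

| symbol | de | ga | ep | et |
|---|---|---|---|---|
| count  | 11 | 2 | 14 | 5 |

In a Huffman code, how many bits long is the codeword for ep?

1

Build the tree from the bottom:
combine ga(2), et(5) → 7
combine 7, de(11) → 18
combine ep(14), 18 → 32
ep is merged only at the final step, so code length = 1.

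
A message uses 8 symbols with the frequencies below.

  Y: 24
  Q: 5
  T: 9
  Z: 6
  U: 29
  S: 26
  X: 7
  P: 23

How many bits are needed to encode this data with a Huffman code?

Merge the two smallest weights repeatedly:
Q(5) + Z(6) → 11
X(7) + T(9) → 16
11 + 16 → 27
P(23) + Y(24) → 47
S(26) + 27 → 53
U(29) + 47 → 76
53 + 76 → 129
Each symbol's bit-cost is frequency × depth; summing gives 359 bits (equivalently 11 + 16 + 27 + 47 + 53 + 76 + 129).

359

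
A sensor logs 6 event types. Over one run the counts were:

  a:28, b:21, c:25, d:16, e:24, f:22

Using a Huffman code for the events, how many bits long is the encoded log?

355

Build the Huffman tree bottom-up:
merge d(16) and b(21): 37
merge f(22) and e(24): 46
merge c(25) and a(28): 53
merge 37 and 46: 83
merge 53 and 83: 136
Total encoded bits = sum of merged weights = 37 + 46 + 53 + 83 + 136 = 355.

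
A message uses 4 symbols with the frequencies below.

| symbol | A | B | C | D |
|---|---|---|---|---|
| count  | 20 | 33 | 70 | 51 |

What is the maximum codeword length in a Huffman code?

Merge the two lowest-weight nodes at each step:
merge A(20) and B(33): 53
merge D(51) and 53: 104
merge C(70) and 104: 174
Maximum depth reached is 3.

3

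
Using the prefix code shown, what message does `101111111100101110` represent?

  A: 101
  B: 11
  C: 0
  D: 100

ABBBDABC

Read left to right; each codeword is recognised as soon as it completes (prefix code):
  101→A | 11→B | 11→B | 11→B | 100→D | 101→A | 11→B | 0→C
Decoded message: ABBBDABC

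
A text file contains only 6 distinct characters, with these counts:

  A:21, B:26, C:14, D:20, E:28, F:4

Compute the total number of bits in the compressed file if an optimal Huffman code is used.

282

Merge the two smallest weights repeatedly:
merge F(4) and C(14): 18
merge 18 and D(20): 38
merge A(21) and B(26): 47
merge E(28) and 38: 66
merge 47 and 66: 113
Total encoded bits = sum of merged weights = 18 + 38 + 47 + 66 + 113 = 282.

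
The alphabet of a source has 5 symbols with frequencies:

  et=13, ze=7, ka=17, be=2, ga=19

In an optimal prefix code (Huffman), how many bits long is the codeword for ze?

Huffman merges, smallest pair first:
combine be(2), ze(7) → 9
combine 9, et(13) → 22
combine ka(17), ga(19) → 36
combine 22, 36 → 58
ze sits 3 levels below the root, so its codeword is 3 bits.

3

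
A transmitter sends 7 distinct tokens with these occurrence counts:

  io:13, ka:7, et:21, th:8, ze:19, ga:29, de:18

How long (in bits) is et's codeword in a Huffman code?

2

Huffman merges, smallest pair first:
combine ka(7), th(8) → 15
combine io(13), 15 → 28
combine de(18), ze(19) → 37
combine et(21), 28 → 49
combine ga(29), 37 → 66
combine 49, 66 → 115
et's leaf is at depth 2, giving a 2-bit codeword.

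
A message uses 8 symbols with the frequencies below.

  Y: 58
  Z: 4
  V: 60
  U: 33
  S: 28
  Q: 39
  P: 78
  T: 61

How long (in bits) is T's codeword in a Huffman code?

3

Huffman merges, smallest pair first:
Z(4) + S(28) → 32
32 + U(33) → 65
Q(39) + Y(58) → 97
V(60) + T(61) → 121
65 + P(78) → 143
97 + 121 → 218
143 + 218 → 361
T's leaf is at depth 3, giving a 3-bit codeword.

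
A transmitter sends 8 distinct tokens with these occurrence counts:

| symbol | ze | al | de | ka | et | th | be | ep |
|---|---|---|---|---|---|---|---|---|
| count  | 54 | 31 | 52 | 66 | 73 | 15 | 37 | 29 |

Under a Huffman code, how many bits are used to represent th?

4

Build the tree from the bottom:
merge th(15) and ep(29): 44
merge al(31) and be(37): 68
merge 44 and de(52): 96
merge ze(54) and ka(66): 120
merge 68 and et(73): 141
merge 96 and 120: 216
merge 141 and 216: 357
th sits 4 levels below the root, so its codeword is 4 bits.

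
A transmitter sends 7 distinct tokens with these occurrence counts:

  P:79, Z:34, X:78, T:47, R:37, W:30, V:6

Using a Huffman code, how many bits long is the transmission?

Greedily combine the two least-frequent nodes:
combine V(6), W(30) → 36
combine Z(34), 36 → 70
combine R(37), T(47) → 84
combine 70, X(78) → 148
combine P(79), 84 → 163
combine 148, 163 → 311
The encoded length is the sum of every internal node's weight: 36 + 70 + 84 + 148 + 163 + 311 = 812 bits.

812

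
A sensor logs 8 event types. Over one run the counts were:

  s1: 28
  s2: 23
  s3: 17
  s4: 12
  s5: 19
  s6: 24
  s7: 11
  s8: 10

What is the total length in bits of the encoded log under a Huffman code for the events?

425

Greedily combine the two least-frequent nodes:
combine s8(10), s7(11) → 21
combine s4(12), s3(17) → 29
combine s5(19), 21 → 40
combine s2(23), s6(24) → 47
combine s1(28), 29 → 57
combine 40, 47 → 87
combine 57, 87 → 144
Each symbol's bit-cost is frequency × depth; summing gives 425 bits (equivalently 21 + 29 + 40 + 47 + 57 + 87 + 144).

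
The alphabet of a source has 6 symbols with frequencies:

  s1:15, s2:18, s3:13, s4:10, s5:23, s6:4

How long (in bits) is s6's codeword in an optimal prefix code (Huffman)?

Huffman merges, smallest pair first:
s6(4) + s4(10) → 14
s3(13) + 14 → 27
s1(15) + s2(18) → 33
s5(23) + 27 → 50
33 + 50 → 83
The subtree containing s6 is merged 4 times, so code length = 4.

4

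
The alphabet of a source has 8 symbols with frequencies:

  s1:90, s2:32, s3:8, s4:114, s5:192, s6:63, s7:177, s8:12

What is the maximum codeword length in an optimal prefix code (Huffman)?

5

Merge the two lowest-weight nodes at each step:
merge s3(8) and s8(12): 20
merge 20 and s2(32): 52
merge 52 and s6(63): 115
merge s1(90) and s4(114): 204
merge 115 and s7(177): 292
merge s5(192) and 204: 396
merge 292 and 396: 688
The first pair merged (s3, s8) ends up deepest, at depth 5.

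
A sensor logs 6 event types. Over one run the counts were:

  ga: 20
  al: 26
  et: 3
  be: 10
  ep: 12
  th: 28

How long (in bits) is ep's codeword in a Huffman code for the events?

3

Repeatedly merge the two smallest:
merge et(3) and be(10): 13
merge ep(12) and 13: 25
merge ga(20) and 25: 45
merge al(26) and th(28): 54
merge 45 and 54: 99
The subtree containing ep is merged 3 times, so code length = 3.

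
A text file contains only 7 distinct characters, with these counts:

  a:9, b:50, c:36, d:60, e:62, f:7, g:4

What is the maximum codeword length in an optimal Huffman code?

Merge the two lowest-weight nodes at each step:
combine g(4), f(7) → 11
combine a(9), 11 → 20
combine 20, c(36) → 56
combine b(50), 56 → 106
combine d(60), e(62) → 122
combine 106, 122 → 228
The rarest symbols sit at the bottom; the longest codeword is 5 bits.

5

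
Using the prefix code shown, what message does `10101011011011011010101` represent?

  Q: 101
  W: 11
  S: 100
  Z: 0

QZQQQQQZQ

Read left to right; each codeword is recognised as soon as it completes (prefix code):
  101→Q | 0→Z | 101→Q | 101→Q | 101→Q | 101→Q | 101→Q | 0→Z | 101→Q
Decoded message: QZQQQQQZQ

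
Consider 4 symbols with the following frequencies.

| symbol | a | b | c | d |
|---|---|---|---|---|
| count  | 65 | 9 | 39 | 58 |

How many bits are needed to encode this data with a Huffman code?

325

Build the Huffman tree bottom-up:
merge b(9) and c(39): 48
merge 48 and d(58): 106
merge a(65) and 106: 171
Total encoded bits = sum of merged weights = 48 + 106 + 171 = 325.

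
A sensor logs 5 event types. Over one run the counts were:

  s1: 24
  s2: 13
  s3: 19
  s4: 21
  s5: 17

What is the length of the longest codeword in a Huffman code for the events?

Merge the two lowest-weight nodes at each step:
combine s2(13), s5(17) → 30
combine s3(19), s4(21) → 40
combine s1(24), 30 → 54
combine 40, 54 → 94
The first pair merged (s2, s5) ends up deepest, at depth 3.

3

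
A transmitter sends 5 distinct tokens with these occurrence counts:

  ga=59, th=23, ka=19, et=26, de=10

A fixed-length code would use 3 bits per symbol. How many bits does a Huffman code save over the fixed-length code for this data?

118

Fixed-length: 3 bits × 137 symbols = 411 bits.
Huffman merges:
combine de(10), ka(19) → 29
combine th(23), et(26) → 49
combine 29, 49 → 78
combine ga(59), 78 → 137
Huffman total = 29 + 49 + 78 + 137 = 293 bits.
Saving = 411 − 293 = 118 bits.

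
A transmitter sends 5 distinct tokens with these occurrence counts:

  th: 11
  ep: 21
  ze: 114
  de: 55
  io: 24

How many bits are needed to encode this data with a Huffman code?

Greedily combine the two least-frequent nodes:
merge th(11) and ep(21): 32
merge io(24) and 32: 56
merge de(55) and 56: 111
merge 111 and ze(114): 225
Each symbol's bit-cost is frequency × depth; summing gives 424 bits (equivalently 32 + 56 + 111 + 225).

424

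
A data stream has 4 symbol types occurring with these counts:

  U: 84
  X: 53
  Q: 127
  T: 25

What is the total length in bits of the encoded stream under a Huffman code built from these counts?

Build the Huffman tree bottom-up:
combine T(25), X(53) → 78
combine 78, U(84) → 162
combine Q(127), 162 → 289
Each symbol's bit-cost is frequency × depth; summing gives 529 bits (equivalently 78 + 162 + 289).

529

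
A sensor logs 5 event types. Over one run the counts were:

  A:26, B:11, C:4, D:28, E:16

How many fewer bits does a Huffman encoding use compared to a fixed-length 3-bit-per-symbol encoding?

70

Fixed-length: 3 bits × 85 symbols = 255 bits.
Huffman merges:
merge C(4) and B(11): 15
merge 15 and E(16): 31
merge A(26) and D(28): 54
merge 31 and 54: 85
Huffman total = 15 + 31 + 54 + 85 = 185 bits.
Saving = 255 − 185 = 70 bits.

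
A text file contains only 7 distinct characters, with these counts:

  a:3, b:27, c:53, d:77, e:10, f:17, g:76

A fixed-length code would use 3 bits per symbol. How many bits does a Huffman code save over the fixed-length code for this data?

163

Fixed-length: 3 bits × 263 symbols = 789 bits.
Huffman merges:
combine a(3), e(10) → 13
combine 13, f(17) → 30
combine b(27), 30 → 57
combine c(53), 57 → 110
combine g(76), d(77) → 153
combine 110, 153 → 263
Huffman total = 13 + 30 + 57 + 110 + 153 + 263 = 626 bits.
Saving = 789 − 626 = 163 bits.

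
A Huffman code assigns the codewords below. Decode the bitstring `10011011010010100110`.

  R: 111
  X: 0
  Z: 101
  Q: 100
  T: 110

Read left to right; each codeword is recognised as soon as it completes (prefix code):
  100→Q | 110→T | 110→T | 100→Q | 101→Z | 0→X | 0→X | 110→T
Decoded message: QTTQZXXT

QTTQZXXT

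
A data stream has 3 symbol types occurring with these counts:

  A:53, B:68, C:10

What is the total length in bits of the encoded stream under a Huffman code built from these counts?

Build the Huffman tree bottom-up:
merge C(10) and A(53): 63
merge 63 and B(68): 131
Each symbol's bit-cost is frequency × depth; summing gives 194 bits (equivalently 63 + 131).

194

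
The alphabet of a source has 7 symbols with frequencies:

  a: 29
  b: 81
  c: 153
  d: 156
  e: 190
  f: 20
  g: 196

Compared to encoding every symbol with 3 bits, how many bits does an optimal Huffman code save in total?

363

Fixed-length: 3 bits × 825 symbols = 2475 bits.
Huffman merges:
combine f(20), a(29) → 49
combine 49, b(81) → 130
combine 130, c(153) → 283
combine d(156), e(190) → 346
combine g(196), 283 → 479
combine 346, 479 → 825
Huffman total = 49 + 130 + 283 + 346 + 479 + 825 = 2112 bits.
Saving = 2475 − 2112 = 363 bits.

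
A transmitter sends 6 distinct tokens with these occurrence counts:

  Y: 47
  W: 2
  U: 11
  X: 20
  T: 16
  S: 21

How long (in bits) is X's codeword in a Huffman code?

3

Huffman merges, smallest pair first:
merge W(2) and U(11): 13
merge 13 and T(16): 29
merge X(20) and S(21): 41
merge 29 and 41: 70
merge Y(47) and 70: 117
X sits 3 levels below the root, so its codeword is 3 bits.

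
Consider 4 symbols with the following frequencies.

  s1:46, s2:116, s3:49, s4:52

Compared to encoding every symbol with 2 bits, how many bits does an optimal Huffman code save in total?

Fixed-length: 2 bits × 263 symbols = 526 bits.
Huffman merges:
combine s1(46), s3(49) → 95
combine s4(52), 95 → 147
combine s2(116), 147 → 263
Huffman total = 95 + 147 + 263 = 505 bits.
Saving = 526 − 505 = 21 bits.

21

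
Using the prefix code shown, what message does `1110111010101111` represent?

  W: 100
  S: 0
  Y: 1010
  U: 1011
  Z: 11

ZUYUZ

Read left to right; each codeword is recognised as soon as it completes (prefix code):
  11→Z | 1011→U | 1010→Y | 1011→U | 11→Z
Decoded message: ZUYUZ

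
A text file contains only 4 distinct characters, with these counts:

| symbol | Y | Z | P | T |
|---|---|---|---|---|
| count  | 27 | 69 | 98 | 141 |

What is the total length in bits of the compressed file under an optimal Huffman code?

Build the Huffman tree bottom-up:
merge Y(27) and Z(69): 96
merge 96 and P(98): 194
merge T(141) and 194: 335
Total encoded bits = sum of merged weights = 96 + 194 + 335 = 625.

625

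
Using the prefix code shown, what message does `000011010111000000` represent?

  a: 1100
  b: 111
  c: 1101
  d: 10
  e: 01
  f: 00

Read left to right; each codeword is recognised as soon as it completes (prefix code):
  00→f | 00→f | 1101→c | 01→e | 1100→a | 00→f | 00→f
Decoded message: ffceaff

ffceaff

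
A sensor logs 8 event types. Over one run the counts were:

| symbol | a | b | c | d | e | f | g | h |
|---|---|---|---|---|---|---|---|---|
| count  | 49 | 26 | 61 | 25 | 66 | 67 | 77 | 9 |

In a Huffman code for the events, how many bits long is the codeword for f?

2

Repeatedly merge the two smallest:
merge h(9) and d(25): 34
merge b(26) and 34: 60
merge a(49) and 60: 109
merge c(61) and e(66): 127
merge f(67) and g(77): 144
merge 109 and 127: 236
merge 144 and 236: 380
f's leaf is at depth 2, giving a 2-bit codeword.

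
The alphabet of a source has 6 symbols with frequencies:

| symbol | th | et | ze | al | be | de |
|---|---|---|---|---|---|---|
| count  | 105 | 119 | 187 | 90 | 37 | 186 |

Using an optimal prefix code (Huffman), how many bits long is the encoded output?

1799

Build the Huffman tree bottom-up:
be(37) + al(90) → 127
th(105) + et(119) → 224
127 + de(186) → 313
ze(187) + 224 → 411
313 + 411 → 724
Each symbol's bit-cost is frequency × depth; summing gives 1799 bits (equivalently 127 + 224 + 313 + 411 + 724).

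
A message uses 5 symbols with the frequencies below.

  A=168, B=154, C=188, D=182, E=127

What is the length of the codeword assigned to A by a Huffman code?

Huffman merges, smallest pair first:
E(127) + B(154) → 281
A(168) + D(182) → 350
C(188) + 281 → 469
350 + 469 → 819
The subtree containing A is merged 2 times, so code length = 2.

2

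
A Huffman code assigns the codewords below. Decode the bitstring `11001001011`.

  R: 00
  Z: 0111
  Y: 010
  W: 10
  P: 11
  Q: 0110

Read left to right; each codeword is recognised as soon as it completes (prefix code):
  11→P | 00→R | 10→W | 010→Y | 11→P
Decoded message: PRWYP

PRWYP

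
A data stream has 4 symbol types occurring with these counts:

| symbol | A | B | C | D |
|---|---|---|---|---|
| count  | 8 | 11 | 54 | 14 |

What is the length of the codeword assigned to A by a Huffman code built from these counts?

Huffman merges, smallest pair first:
combine A(8), B(11) → 19
combine D(14), 19 → 33
combine 33, C(54) → 87
The subtree containing A is merged 3 times, so code length = 3.

3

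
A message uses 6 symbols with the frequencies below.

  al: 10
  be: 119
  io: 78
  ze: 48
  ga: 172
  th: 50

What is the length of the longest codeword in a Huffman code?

Merge the two lowest-weight nodes at each step:
combine al(10), ze(48) → 58
combine th(50), 58 → 108
combine io(78), 108 → 186
combine be(119), ga(172) → 291
combine 186, 291 → 477
The first pair merged (al, ze) ends up deepest, at depth 4.

4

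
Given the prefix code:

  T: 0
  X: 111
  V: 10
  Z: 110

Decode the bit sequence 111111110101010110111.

Read left to right; each codeword is recognised as soon as it completes (prefix code):
  111→X | 111→X | 110→Z | 10→V | 10→V | 10→V | 110→Z | 111→X
Decoded message: XXZVVVZX

XXZVVVZX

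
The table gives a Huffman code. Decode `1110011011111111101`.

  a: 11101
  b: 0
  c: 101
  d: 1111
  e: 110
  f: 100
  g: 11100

geddc

Read left to right; each codeword is recognised as soon as it completes (prefix code):
  11100→g | 110→e | 1111→d | 1111→d | 101→c
Decoded message: geddc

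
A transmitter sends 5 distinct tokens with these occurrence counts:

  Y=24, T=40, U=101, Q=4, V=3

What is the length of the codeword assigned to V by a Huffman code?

Huffman merges, smallest pair first:
merge V(3) and Q(4): 7
merge 7 and Y(24): 31
merge 31 and T(40): 71
merge 71 and U(101): 172
V's leaf is at depth 4, giving a 4-bit codeword.

4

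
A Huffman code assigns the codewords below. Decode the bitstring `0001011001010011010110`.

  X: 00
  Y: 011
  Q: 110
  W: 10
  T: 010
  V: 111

XTQTWYTQ

Read left to right; each codeword is recognised as soon as it completes (prefix code):
  00→X | 010→T | 110→Q | 010→T | 10→W | 011→Y | 010→T | 110→Q
Decoded message: XTQTWYTQ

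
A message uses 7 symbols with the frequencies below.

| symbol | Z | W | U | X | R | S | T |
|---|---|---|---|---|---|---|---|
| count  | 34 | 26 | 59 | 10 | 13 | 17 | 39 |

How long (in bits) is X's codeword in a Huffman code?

Build the tree from the bottom:
X(10) + R(13) → 23
S(17) + 23 → 40
W(26) + Z(34) → 60
T(39) + 40 → 79
U(59) + 60 → 119
79 + 119 → 198
The subtree containing X is merged 4 times, so code length = 4.

4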